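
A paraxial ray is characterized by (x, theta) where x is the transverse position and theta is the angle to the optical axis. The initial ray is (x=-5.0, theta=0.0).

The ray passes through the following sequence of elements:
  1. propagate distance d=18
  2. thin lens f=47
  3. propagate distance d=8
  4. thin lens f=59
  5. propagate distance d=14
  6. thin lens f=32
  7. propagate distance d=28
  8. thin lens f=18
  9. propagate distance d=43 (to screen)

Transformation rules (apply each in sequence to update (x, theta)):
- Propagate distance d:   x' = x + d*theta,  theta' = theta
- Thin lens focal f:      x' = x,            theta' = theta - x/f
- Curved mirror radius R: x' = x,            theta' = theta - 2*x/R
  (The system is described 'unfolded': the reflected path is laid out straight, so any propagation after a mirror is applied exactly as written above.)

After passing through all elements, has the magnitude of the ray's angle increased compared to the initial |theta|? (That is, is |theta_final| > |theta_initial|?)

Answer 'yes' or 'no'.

Initial: x=-5.0000 theta=0.0000
After 1 (propagate distance d=18): x=-5.0000 theta=0.0000
After 2 (thin lens f=47): x=-5.0000 theta=5/47 (≈0.1064)
After 3 (propagate distance d=8): x=-195/47 (≈-4.1489) theta=5/47 (≈0.1064)
After 4 (thin lens f=59): x=-195/47 (≈-4.1489) theta=490/2773 (≈0.1767)
After 5 (propagate distance d=14): x=-4645/2773 (≈-1.6751) theta=490/2773 (≈0.1767)
After 6 (thin lens f=32): x=-4645/2773 (≈-1.6751) theta=20325/88736 (≈0.2291)
After 7 (propagate distance d=28): x=105115/22184 (≈4.7383) theta=20325/88736 (≈0.2291)
After 8 (thin lens f=18): x=105115/22184 (≈4.7383) theta=-27305/798624 (≈-0.0342)
After 9 (propagate distance d=43 (to screen)): x=2610025/798624 (≈3.2682) theta=-27305/798624 (≈-0.0342)
|theta_initial|=0.0000 |theta_final|=27305/798624 (≈0.0342) -> increased

Answer: yes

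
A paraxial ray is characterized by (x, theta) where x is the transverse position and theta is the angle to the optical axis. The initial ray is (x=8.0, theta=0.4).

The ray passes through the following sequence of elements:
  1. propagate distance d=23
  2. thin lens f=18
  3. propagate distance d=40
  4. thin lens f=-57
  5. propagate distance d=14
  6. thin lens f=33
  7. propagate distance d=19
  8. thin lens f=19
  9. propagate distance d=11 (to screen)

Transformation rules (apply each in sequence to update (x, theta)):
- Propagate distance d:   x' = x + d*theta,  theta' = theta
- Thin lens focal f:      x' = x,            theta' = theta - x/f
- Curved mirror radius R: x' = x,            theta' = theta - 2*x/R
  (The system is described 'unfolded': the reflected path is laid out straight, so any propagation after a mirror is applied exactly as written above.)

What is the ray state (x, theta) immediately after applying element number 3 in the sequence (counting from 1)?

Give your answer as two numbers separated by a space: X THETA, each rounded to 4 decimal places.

Initial: x=8.0000 theta=0.4000
After 1 (propagate distance d=23): x=17.2000 theta=0.4000
After 2 (thin lens f=18): x=17.2000 theta=-5/9 (≈-0.5556)
After 3 (propagate distance d=40): x=-226/45 (≈-5.0222) theta=-5/9 (≈-0.5556)
Rounded to 4 decimal places: x = -5.0222, theta = -0.5556

Answer: -5.0222 -0.5556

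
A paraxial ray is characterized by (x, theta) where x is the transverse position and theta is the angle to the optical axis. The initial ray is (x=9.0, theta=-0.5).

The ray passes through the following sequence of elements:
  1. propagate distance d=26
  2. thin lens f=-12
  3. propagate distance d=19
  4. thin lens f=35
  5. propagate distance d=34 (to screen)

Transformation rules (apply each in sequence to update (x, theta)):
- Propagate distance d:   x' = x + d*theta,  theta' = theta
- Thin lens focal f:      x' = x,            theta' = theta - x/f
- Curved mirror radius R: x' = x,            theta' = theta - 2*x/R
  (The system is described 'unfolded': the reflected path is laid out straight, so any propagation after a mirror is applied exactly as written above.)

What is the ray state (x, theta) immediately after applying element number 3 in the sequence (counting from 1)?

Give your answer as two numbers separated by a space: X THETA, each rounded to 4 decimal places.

Answer: -19.8333 -0.8333

Derivation:
Initial: x=9.0000 theta=-0.5000
After 1 (propagate distance d=26): x=-4.0000 theta=-0.5000
After 2 (thin lens f=-12): x=-4.0000 theta=-5/6 (≈-0.8333)
After 3 (propagate distance d=19): x=-119/6 (≈-19.8333) theta=-5/6 (≈-0.8333)
Rounded to 4 decimal places: x = -19.8333, theta = -0.8333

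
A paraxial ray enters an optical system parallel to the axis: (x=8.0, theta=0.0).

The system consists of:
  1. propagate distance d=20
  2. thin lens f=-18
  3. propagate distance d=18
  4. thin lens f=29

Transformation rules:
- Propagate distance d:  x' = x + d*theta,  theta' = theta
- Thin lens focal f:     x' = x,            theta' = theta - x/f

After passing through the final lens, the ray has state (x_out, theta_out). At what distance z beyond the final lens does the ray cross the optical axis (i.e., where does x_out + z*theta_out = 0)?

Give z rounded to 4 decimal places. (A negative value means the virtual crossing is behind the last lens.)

Answer: 149.1429

Derivation:
Initial: x=8.0000 theta=0.0000
After 1 (propagate distance d=20): x=8.0000 theta=0.0000
After 2 (thin lens f=-18): x=8.0000 theta=4/9 (≈0.4444)
After 3 (propagate distance d=18): x=16.0000 theta=4/9 (≈0.4444)
After 4 (thin lens f=29): x=16.0000 theta=-28/261 (≈-0.1073)
z_focus = -x_out/theta_out = -(16.0000)/(-28/261) = 1044/7 ≈ 149.1429
Rounded to 4 decimal places: z = 149.1429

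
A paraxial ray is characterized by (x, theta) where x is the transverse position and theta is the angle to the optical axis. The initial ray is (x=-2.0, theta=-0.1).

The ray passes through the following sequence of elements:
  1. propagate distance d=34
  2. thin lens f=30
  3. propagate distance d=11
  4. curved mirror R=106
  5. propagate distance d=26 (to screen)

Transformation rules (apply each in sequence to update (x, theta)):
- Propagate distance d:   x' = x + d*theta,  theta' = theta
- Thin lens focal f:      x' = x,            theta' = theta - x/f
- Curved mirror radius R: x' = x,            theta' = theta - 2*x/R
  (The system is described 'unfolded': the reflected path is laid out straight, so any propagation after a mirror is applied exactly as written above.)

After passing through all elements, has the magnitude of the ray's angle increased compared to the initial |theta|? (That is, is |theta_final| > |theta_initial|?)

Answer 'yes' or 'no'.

Answer: yes

Derivation:
Initial: x=-2.0000 theta=-0.1000
After 1 (propagate distance d=34): x=-5.4000 theta=-0.1000
After 2 (thin lens f=30): x=-5.4000 theta=0.0800
After 3 (propagate distance d=11): x=-4.5200 theta=0.0800
After 4 (curved mirror R=106): x=-4.5200 theta=219/1325 (≈0.1653)
After 5 (propagate distance d=26 (to screen)): x=-59/265 (≈-0.2226) theta=219/1325 (≈0.1653)
|theta_initial|=0.1000 |theta_final|=219/1325 (≈0.1653) -> increased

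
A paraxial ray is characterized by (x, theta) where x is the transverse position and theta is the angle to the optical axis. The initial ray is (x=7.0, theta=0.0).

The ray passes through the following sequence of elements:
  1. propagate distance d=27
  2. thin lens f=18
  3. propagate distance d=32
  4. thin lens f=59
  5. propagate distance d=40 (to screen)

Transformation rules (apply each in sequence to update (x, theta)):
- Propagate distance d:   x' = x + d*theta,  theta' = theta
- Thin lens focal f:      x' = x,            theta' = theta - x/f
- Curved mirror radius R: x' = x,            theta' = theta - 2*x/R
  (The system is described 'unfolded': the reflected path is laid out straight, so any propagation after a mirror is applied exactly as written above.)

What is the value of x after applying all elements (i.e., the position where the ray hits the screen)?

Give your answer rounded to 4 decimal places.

Answer: -17.3089

Derivation:
Initial: x=7.0000 theta=0.0000
After 1 (propagate distance d=27): x=7.0000 theta=0.0000
After 2 (thin lens f=18): x=7.0000 theta=-7/18 (≈-0.3889)
After 3 (propagate distance d=32): x=-49/9 (≈-5.4444) theta=-7/18 (≈-0.3889)
After 4 (thin lens f=59): x=-49/9 (≈-5.4444) theta=-35/118 (≈-0.2966)
After 5 (propagate distance d=40 (to screen)): x=-9191/531 (≈-17.3089) theta=-35/118 (≈-0.2966)
Rounded to 4 decimal places: x = -17.3089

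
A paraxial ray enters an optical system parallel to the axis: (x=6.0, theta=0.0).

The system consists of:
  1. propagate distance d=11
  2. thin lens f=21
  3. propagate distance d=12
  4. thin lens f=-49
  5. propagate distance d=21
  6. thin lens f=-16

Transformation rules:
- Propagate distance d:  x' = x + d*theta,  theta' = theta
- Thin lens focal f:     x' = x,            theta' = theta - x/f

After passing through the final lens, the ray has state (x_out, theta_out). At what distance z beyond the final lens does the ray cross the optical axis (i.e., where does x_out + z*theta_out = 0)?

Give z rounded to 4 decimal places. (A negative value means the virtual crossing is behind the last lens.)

Initial: x=6.0000 theta=0.0000
After 1 (propagate distance d=11): x=6.0000 theta=0.0000
After 2 (thin lens f=21): x=6.0000 theta=-2/7 (≈-0.2857)
After 3 (propagate distance d=12): x=18/7 (≈2.5714) theta=-2/7 (≈-0.2857)
After 4 (thin lens f=-49): x=18/7 (≈2.5714) theta=-80/343 (≈-0.2332)
After 5 (propagate distance d=21): x=-114/49 (≈-2.3265) theta=-80/343 (≈-0.2332)
After 6 (thin lens f=-16): x=-114/49 (≈-2.3265) theta=-1039/2744 (≈-0.3786)
z_focus = -x_out/theta_out = -(-114/49)/(-1039/2744) = -6384/1039 ≈ -6.1444
Rounded to 4 decimal places: z = -6.1444

Answer: -6.1444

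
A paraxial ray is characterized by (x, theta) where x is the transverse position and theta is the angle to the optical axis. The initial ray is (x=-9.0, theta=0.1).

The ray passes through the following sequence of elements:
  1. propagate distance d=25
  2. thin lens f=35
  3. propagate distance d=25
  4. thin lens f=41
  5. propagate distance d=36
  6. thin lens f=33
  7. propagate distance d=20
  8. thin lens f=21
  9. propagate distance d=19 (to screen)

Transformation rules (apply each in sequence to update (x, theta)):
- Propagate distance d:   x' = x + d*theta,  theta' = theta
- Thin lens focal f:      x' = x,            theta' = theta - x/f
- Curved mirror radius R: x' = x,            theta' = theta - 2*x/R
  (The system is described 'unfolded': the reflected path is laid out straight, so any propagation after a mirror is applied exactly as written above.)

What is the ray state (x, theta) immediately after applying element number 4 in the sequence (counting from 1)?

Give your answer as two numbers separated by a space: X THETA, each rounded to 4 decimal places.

Initial: x=-9.0000 theta=0.1000
After 1 (propagate distance d=25): x=-6.5000 theta=0.1000
After 2 (thin lens f=35): x=-6.5000 theta=2/7 (≈0.2857)
After 3 (propagate distance d=25): x=9/14 (≈0.6429) theta=2/7 (≈0.2857)
After 4 (thin lens f=41): x=9/14 (≈0.6429) theta=155/574 (≈0.2700)
Rounded to 4 decimal places: x = 0.6429, theta = 0.2700

Answer: 0.6429 0.2700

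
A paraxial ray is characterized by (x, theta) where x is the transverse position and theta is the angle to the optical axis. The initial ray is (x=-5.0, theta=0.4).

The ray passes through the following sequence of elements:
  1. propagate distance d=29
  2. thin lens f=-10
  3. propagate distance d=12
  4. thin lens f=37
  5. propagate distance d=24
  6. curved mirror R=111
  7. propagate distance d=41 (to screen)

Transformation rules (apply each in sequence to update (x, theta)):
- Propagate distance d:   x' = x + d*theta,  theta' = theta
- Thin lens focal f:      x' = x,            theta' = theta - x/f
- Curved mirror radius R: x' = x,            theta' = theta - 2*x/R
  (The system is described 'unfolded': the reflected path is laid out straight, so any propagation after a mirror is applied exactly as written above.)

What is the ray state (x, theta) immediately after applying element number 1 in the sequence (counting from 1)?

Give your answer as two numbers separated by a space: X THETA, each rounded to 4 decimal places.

Answer: 6.6000 0.4000

Derivation:
Initial: x=-5.0000 theta=0.4000
After 1 (propagate distance d=29): x=6.6000 theta=0.4000
Rounded to 4 decimal places: x = 6.6000, theta = 0.4000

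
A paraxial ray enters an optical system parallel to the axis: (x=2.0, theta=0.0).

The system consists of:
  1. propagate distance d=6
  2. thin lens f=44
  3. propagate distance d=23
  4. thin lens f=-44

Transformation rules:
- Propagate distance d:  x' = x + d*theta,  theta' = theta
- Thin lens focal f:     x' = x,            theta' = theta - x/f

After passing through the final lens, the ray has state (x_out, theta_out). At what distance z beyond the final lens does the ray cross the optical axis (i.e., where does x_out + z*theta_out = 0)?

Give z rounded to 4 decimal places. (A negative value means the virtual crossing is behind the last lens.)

Initial: x=2.0000 theta=0.0000
After 1 (propagate distance d=6): x=2.0000 theta=0.0000
After 2 (thin lens f=44): x=2.0000 theta=-1/22 (≈-0.0455)
After 3 (propagate distance d=23): x=21/22 (≈0.9545) theta=-1/22 (≈-0.0455)
After 4 (thin lens f=-44): x=21/22 (≈0.9545) theta=-23/968 (≈-0.0238)
z_focus = -x_out/theta_out = -(21/22)/(-23/968) = 924/23 ≈ 40.1739
Rounded to 4 decimal places: z = 40.1739

Answer: 40.1739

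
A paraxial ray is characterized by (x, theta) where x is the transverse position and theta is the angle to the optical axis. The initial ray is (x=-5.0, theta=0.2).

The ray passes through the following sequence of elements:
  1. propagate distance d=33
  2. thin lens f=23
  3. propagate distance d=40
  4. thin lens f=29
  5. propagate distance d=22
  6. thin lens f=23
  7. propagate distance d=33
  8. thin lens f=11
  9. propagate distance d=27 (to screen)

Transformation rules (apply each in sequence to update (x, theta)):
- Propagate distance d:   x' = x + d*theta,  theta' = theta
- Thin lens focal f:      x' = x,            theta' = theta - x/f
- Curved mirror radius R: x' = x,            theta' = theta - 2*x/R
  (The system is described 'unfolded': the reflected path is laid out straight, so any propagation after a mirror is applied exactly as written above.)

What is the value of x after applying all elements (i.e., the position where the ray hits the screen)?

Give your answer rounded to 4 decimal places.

Answer: -0.2474

Derivation:
Initial: x=-5.0000 theta=0.2000
After 1 (propagate distance d=33): x=1.6000 theta=0.2000
After 2 (thin lens f=23): x=1.6000 theta=3/23 (≈0.1304)
After 3 (propagate distance d=40): x=784/115 (≈6.8174) theta=3/23 (≈0.1304)
After 4 (thin lens f=29): x=784/115 (≈6.8174) theta=-349/3335 (≈-0.1046)
After 5 (propagate distance d=22): x=15058/3335 (≈4.5151) theta=-349/3335 (≈-0.1046)
After 6 (thin lens f=23): x=15058/3335 (≈4.5151) theta=-4617/15341 (≈-0.3010)
After 7 (propagate distance d=33): x=-415471/76705 (≈-5.4165) theta=-4617/15341 (≈-0.3010)
After 8 (thin lens f=11): x=-415471/76705 (≈-5.4165) theta=161536/843755 (≈0.1914)
After 9 (propagate distance d=27 (to screen)): x=-208709/843755 (≈-0.2474) theta=161536/843755 (≈0.1914)
Rounded to 4 decimal places: x = -0.2474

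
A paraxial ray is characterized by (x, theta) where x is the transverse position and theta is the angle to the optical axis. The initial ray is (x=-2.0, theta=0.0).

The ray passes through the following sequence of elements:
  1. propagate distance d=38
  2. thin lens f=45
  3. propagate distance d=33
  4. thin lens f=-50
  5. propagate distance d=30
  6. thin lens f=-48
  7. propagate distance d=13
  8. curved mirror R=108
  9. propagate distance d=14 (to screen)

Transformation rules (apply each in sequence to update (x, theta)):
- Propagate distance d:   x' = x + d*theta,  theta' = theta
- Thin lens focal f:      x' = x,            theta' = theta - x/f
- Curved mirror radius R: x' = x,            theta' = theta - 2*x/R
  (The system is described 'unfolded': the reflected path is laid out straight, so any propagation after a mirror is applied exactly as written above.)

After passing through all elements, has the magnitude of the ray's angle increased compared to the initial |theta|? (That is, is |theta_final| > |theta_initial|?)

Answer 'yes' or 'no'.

Answer: yes

Derivation:
Initial: x=-2.0000 theta=0.0000
After 1 (propagate distance d=38): x=-2.0000 theta=0.0000
After 2 (thin lens f=45): x=-2.0000 theta=2/45 (≈0.0444)
After 3 (propagate distance d=33): x=-8/15 (≈-0.5333) theta=2/45 (≈0.0444)
After 4 (thin lens f=-50): x=-8/15 (≈-0.5333) theta=38/1125 (≈0.0338)
After 5 (propagate distance d=30): x=0.4800 theta=38/1125 (≈0.0338)
After 6 (thin lens f=-48): x=0.4800 theta=197/4500 (≈0.0438)
After 7 (propagate distance d=13): x=4721/4500 (≈1.0491) theta=197/4500 (≈0.0438)
After 8 (curved mirror R=108): x=4721/4500 (≈1.0491) theta=5917/243000 (≈0.0243)
After 9 (propagate distance d=14 (to screen)): x=84443/60750 (≈1.3900) theta=5917/243000 (≈0.0243)
|theta_initial|=0.0000 |theta_final|=5917/243000 (≈0.0243) -> increased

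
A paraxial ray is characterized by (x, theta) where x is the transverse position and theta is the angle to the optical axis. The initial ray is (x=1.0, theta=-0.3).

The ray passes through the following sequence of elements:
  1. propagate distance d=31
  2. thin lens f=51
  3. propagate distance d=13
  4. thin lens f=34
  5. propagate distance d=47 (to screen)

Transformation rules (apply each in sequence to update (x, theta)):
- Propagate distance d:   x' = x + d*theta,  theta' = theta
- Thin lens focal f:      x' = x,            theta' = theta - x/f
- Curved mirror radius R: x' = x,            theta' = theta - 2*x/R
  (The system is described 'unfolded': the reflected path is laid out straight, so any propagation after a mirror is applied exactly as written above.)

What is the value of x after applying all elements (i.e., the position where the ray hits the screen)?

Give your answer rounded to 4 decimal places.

Initial: x=1.0000 theta=-0.3000
After 1 (propagate distance d=31): x=-8.3000 theta=-0.3000
After 2 (thin lens f=51): x=-8.3000 theta=-7/51 (≈-0.1373)
After 3 (propagate distance d=13): x=-5143/510 (≈-10.0843) theta=-7/51 (≈-0.1373)
After 4 (thin lens f=34): x=-5143/510 (≈-10.0843) theta=921/5780 (≈0.1593)
After 5 (propagate distance d=47 (to screen)): x=-45001/17340 (≈-2.5952) theta=921/5780 (≈0.1593)
Rounded to 4 decimal places: x = -2.5952

Answer: -2.5952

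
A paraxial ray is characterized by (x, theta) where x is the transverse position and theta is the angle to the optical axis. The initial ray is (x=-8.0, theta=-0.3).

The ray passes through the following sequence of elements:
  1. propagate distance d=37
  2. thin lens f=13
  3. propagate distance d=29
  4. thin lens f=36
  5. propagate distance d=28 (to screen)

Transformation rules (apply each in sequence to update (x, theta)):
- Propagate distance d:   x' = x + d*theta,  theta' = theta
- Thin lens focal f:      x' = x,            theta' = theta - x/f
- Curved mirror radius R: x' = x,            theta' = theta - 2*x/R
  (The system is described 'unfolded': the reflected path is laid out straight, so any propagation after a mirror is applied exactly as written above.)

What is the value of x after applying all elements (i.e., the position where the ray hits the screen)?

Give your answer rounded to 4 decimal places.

Answer: 36.0291

Derivation:
Initial: x=-8.0000 theta=-0.3000
After 1 (propagate distance d=37): x=-19.1000 theta=-0.3000
After 2 (thin lens f=13): x=-19.1000 theta=76/65 (≈1.1692)
After 3 (propagate distance d=29): x=385/26 (≈14.8077) theta=76/65 (≈1.1692)
After 4 (thin lens f=36): x=385/26 (≈14.8077) theta=3547/4680 (≈0.7579)
After 5 (propagate distance d=28 (to screen)): x=21077/585 (≈36.0291) theta=3547/4680 (≈0.7579)
Rounded to 4 decimal places: x = 36.0291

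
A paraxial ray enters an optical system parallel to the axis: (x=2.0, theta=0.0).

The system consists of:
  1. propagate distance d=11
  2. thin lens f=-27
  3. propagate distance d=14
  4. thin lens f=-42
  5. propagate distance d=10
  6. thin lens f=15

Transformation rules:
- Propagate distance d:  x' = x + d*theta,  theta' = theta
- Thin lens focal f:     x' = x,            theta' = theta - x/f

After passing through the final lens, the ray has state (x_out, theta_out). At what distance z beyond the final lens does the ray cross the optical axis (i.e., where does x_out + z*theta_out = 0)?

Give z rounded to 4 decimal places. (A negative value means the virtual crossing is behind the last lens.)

Answer: 29.2884

Derivation:
Initial: x=2.0000 theta=0.0000
After 1 (propagate distance d=11): x=2.0000 theta=0.0000
After 2 (thin lens f=-27): x=2.0000 theta=2/27 (≈0.0741)
After 3 (propagate distance d=14): x=82/27 (≈3.0370) theta=2/27 (≈0.0741)
After 4 (thin lens f=-42): x=82/27 (≈3.0370) theta=83/567 (≈0.1464)
After 5 (propagate distance d=10): x=2552/567 (≈4.5009) theta=83/567 (≈0.1464)
After 6 (thin lens f=15): x=2552/567 (≈4.5009) theta=-1307/8505 (≈-0.1537)
z_focus = -x_out/theta_out = -(2552/567)/(-1307/8505) = 38280/1307 ≈ 29.2884
Rounded to 4 decimal places: z = 29.2884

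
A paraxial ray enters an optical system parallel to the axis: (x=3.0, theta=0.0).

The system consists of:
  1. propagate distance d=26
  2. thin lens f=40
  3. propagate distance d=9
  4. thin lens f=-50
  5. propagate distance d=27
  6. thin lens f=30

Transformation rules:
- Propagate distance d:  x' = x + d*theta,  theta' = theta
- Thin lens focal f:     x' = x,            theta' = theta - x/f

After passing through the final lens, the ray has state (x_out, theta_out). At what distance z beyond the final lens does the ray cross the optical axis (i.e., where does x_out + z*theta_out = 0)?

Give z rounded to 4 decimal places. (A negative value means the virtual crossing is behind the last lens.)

Answer: 19.3591

Derivation:
Initial: x=3.0000 theta=0.0000
After 1 (propagate distance d=26): x=3.0000 theta=0.0000
After 2 (thin lens f=40): x=3.0000 theta=-0.0750
After 3 (propagate distance d=9): x=2.3250 theta=-0.0750
After 4 (thin lens f=-50): x=2.3250 theta=-0.0285
After 5 (propagate distance d=27): x=1.5555 theta=-0.0285
After 6 (thin lens f=30): x=1.5555 theta=-1607/20000 (≈-0.0804)
z_focus = -x_out/theta_out = -(1.5555)/(-1607/20000) = 31110/1607 ≈ 19.3591
Rounded to 4 decimal places: z = 19.3591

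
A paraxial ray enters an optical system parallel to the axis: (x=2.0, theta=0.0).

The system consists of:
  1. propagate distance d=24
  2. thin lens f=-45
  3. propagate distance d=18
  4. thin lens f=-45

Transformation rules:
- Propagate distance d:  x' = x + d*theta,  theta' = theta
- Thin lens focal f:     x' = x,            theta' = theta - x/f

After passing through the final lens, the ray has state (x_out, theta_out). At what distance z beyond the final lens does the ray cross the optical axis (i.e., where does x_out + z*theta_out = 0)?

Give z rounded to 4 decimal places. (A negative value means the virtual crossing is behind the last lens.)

Initial: x=2.0000 theta=0.0000
After 1 (propagate distance d=24): x=2.0000 theta=0.0000
After 2 (thin lens f=-45): x=2.0000 theta=2/45 (≈0.0444)
After 3 (propagate distance d=18): x=2.8000 theta=2/45 (≈0.0444)
After 4 (thin lens f=-45): x=2.8000 theta=8/75 (≈0.1067)
z_focus = -x_out/theta_out = -(2.8000)/(8/75) = -26.2500
Rounded to 4 decimal places: z = -26.2500

Answer: -26.2500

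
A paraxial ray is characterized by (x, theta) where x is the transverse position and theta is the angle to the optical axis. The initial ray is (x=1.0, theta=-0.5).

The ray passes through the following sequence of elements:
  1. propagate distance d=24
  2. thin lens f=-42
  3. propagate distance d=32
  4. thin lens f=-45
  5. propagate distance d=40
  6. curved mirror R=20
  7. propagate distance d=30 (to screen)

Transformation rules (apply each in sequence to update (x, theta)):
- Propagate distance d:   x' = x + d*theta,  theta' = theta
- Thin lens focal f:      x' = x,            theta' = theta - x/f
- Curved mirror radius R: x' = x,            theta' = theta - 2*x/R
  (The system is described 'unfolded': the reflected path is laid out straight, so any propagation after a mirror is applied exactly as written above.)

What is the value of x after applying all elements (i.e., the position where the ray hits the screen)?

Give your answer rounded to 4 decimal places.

Initial: x=1.0000 theta=-0.5000
After 1 (propagate distance d=24): x=-11.0000 theta=-0.5000
After 2 (thin lens f=-42): x=-11.0000 theta=-16/21 (≈-0.7619)
After 3 (propagate distance d=32): x=-743/21 (≈-35.3810) theta=-16/21 (≈-0.7619)
After 4 (thin lens f=-45): x=-743/21 (≈-35.3810) theta=-209/135 (≈-1.5481)
After 5 (propagate distance d=40): x=-18391/189 (≈-97.3069) theta=-209/135 (≈-1.5481)
After 6 (curved mirror R=20): x=-18391/189 (≈-97.3069) theta=1031/126 (≈8.1825)
After 7 (propagate distance d=30 (to screen)): x=28004/189 (≈148.1693) theta=1031/126 (≈8.1825)
Rounded to 4 decimal places: x = 148.1693

Answer: 148.1693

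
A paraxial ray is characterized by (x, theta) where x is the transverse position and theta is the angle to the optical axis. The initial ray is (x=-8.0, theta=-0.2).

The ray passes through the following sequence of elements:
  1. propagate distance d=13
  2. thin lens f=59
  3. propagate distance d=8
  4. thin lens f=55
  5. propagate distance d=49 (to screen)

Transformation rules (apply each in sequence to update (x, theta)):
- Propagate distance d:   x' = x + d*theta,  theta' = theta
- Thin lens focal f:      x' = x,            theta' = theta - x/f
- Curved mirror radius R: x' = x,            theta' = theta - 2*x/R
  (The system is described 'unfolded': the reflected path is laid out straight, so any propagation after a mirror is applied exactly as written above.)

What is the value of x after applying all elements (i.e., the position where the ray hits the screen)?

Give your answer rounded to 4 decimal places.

Initial: x=-8.0000 theta=-0.2000
After 1 (propagate distance d=13): x=-10.6000 theta=-0.2000
After 2 (thin lens f=59): x=-10.6000 theta=-6/295 (≈-0.0203)
After 3 (propagate distance d=8): x=-635/59 (≈-10.7627) theta=-6/295 (≈-0.0203)
After 4 (thin lens f=55): x=-635/59 (≈-10.7627) theta=569/3245 (≈0.1753)
After 5 (propagate distance d=49 (to screen)): x=-7044/3245 (≈-2.1707) theta=569/3245 (≈0.1753)
Rounded to 4 decimal places: x = -2.1707

Answer: -2.1707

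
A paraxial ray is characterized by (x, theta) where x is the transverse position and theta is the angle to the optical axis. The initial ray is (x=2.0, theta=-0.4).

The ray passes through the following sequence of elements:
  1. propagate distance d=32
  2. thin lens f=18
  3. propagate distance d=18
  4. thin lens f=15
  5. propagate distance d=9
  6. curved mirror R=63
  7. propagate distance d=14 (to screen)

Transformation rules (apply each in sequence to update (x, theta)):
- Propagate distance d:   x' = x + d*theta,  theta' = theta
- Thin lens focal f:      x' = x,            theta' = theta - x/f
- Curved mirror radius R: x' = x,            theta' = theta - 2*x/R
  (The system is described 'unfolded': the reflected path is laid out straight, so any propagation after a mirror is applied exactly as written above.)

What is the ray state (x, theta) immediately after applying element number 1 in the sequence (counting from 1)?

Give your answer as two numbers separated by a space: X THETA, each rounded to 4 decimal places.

Answer: -10.8000 -0.4000

Derivation:
Initial: x=2.0000 theta=-0.4000
After 1 (propagate distance d=32): x=-10.8000 theta=-0.4000
Rounded to 4 decimal places: x = -10.8000, theta = -0.4000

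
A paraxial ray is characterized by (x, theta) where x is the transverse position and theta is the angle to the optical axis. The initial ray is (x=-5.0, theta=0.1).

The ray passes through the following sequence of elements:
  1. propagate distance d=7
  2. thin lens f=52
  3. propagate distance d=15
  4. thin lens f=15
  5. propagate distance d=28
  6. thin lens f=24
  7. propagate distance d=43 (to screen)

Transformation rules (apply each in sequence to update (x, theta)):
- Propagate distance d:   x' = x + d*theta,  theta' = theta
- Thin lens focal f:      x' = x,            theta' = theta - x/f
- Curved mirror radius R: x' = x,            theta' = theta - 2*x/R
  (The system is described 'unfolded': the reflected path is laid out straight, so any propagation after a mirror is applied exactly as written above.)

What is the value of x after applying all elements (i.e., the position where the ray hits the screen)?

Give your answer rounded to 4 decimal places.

Answer: 7.2069

Derivation:
Initial: x=-5.0000 theta=0.1000
After 1 (propagate distance d=7): x=-4.3000 theta=0.1000
After 2 (thin lens f=52): x=-4.3000 theta=19/104 (≈0.1827)
After 3 (propagate distance d=15): x=-811/520 (≈-1.5596) theta=19/104 (≈0.1827)
After 4 (thin lens f=15): x=-811/520 (≈-1.5596) theta=43/150 (≈0.2867)
After 5 (propagate distance d=28): x=50443/7800 (≈6.4671) theta=43/150 (≈0.2867)
After 6 (thin lens f=24): x=50443/7800 (≈6.4671) theta=3221/187200 (≈0.0172)
After 7 (propagate distance d=43 (to screen)): x=269827/37440 (≈7.2069) theta=3221/187200 (≈0.0172)
Rounded to 4 decimal places: x = 7.2069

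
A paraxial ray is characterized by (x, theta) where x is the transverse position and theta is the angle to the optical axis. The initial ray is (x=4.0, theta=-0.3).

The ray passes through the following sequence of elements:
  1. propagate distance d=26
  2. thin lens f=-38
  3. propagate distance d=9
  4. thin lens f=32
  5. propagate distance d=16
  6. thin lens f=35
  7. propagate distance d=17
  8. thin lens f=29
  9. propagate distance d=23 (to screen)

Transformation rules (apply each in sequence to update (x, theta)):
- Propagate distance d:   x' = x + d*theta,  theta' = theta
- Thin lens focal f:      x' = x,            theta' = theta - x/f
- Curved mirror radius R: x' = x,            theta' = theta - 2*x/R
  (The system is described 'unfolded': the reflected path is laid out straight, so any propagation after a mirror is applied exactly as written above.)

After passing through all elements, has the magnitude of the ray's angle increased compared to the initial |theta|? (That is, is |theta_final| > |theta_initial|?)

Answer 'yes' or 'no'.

Answer: yes

Derivation:
Initial: x=4.0000 theta=-0.3000
After 1 (propagate distance d=26): x=-3.8000 theta=-0.3000
After 2 (thin lens f=-38): x=-3.8000 theta=-0.4000
After 3 (propagate distance d=9): x=-7.4000 theta=-0.4000
After 4 (thin lens f=32): x=-7.4000 theta=-27/160 (≈-0.1688)
After 5 (propagate distance d=16): x=-10.1000 theta=-27/160 (≈-0.1688)
After 6 (thin lens f=35): x=-10.1000 theta=671/5600 (≈0.1198)
After 7 (propagate distance d=17): x=-45153/5600 (≈-8.0630) theta=671/5600 (≈0.1198)
After 8 (thin lens f=29): x=-45153/5600 (≈-8.0630) theta=557/1400 (≈0.3979)
After 9 (propagate distance d=23 (to screen)): x=6091/5600 (≈1.0877) theta=557/1400 (≈0.3979)
|theta_initial|=0.3000 |theta_final|=557/1400 (≈0.3979) -> increased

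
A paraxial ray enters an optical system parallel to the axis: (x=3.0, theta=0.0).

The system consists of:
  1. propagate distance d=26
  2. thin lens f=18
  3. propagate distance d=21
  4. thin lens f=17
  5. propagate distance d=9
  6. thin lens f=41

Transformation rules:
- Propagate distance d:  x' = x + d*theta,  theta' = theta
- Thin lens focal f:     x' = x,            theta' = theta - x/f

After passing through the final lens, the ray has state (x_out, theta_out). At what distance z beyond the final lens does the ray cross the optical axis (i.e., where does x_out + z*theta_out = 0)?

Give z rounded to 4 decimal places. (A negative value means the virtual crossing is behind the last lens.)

Initial: x=3.0000 theta=0.0000
After 1 (propagate distance d=26): x=3.0000 theta=0.0000
After 2 (thin lens f=18): x=3.0000 theta=-1/6 (≈-0.1667)
After 3 (propagate distance d=21): x=-0.5000 theta=-1/6 (≈-0.1667)
After 4 (thin lens f=17): x=-0.5000 theta=-7/51 (≈-0.1373)
After 5 (propagate distance d=9): x=-59/34 (≈-1.7353) theta=-7/51 (≈-0.1373)
After 6 (thin lens f=41): x=-59/34 (≈-1.7353) theta=-397/4182 (≈-0.0949)
z_focus = -x_out/theta_out = -(-59/34)/(-397/4182) = -7257/397 ≈ -18.2796
Rounded to 4 decimal places: z = -18.2796

Answer: -18.2796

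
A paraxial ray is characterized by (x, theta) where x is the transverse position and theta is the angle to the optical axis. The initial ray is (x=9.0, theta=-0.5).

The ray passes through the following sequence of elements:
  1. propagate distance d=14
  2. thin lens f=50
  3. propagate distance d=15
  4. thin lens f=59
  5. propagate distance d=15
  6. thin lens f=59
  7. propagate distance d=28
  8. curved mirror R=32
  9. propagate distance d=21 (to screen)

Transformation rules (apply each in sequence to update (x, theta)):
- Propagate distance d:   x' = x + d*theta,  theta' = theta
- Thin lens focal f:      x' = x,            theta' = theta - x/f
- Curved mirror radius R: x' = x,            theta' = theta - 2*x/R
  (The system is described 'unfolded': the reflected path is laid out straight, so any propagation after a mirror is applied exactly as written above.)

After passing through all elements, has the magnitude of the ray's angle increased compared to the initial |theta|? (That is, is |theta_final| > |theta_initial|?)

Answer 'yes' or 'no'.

Initial: x=9.0000 theta=-0.5000
After 1 (propagate distance d=14): x=2.0000 theta=-0.5000
After 2 (thin lens f=50): x=2.0000 theta=-0.5400
After 3 (propagate distance d=15): x=-6.1000 theta=-0.5400
After 4 (thin lens f=59): x=-6.1000 theta=-644/1475 (≈-0.4366)
After 5 (propagate distance d=15): x=-7463/590 (≈-12.6492) theta=-644/1475 (≈-0.4366)
After 6 (thin lens f=59): x=-7463/590 (≈-12.6492) theta=-38677/174050 (≈-0.2222)
After 7 (propagate distance d=28): x=-3284541/174050 (≈-18.8712) theta=-38677/174050 (≈-0.2222)
After 8 (curved mirror R=32): x=-3284541/174050 (≈-18.8712) theta=2665709/2784800 (≈0.9572)
After 9 (propagate distance d=21 (to screen)): x=3427233/2784800 (≈1.2307) theta=2665709/2784800 (≈0.9572)
|theta_initial|=0.5000 |theta_final|=2665709/2784800 (≈0.9572) -> increased

Answer: yes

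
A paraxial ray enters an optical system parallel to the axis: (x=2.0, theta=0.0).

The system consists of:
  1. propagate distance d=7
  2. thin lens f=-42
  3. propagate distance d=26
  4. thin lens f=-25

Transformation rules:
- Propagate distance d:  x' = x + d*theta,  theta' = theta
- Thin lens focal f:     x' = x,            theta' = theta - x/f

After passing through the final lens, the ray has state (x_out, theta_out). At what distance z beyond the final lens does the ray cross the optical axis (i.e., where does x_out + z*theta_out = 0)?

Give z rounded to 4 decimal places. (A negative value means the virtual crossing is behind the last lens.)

Answer: -18.2796

Derivation:
Initial: x=2.0000 theta=0.0000
After 1 (propagate distance d=7): x=2.0000 theta=0.0000
After 2 (thin lens f=-42): x=2.0000 theta=1/21 (≈0.0476)
After 3 (propagate distance d=26): x=68/21 (≈3.2381) theta=1/21 (≈0.0476)
After 4 (thin lens f=-25): x=68/21 (≈3.2381) theta=31/175 (≈0.1771)
z_focus = -x_out/theta_out = -(68/21)/(31/175) = -1700/93 ≈ -18.2796
Rounded to 4 decimal places: z = -18.2796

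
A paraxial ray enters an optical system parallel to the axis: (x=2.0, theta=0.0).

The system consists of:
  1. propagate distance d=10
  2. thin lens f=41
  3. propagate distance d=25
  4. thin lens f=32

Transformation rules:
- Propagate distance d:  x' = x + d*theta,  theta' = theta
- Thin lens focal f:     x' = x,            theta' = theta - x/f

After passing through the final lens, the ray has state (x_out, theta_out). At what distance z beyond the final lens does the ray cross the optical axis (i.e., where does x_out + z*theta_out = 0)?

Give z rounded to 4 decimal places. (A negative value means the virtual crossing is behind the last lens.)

Answer: 10.6667

Derivation:
Initial: x=2.0000 theta=0.0000
After 1 (propagate distance d=10): x=2.0000 theta=0.0000
After 2 (thin lens f=41): x=2.0000 theta=-2/41 (≈-0.0488)
After 3 (propagate distance d=25): x=32/41 (≈0.7805) theta=-2/41 (≈-0.0488)
After 4 (thin lens f=32): x=32/41 (≈0.7805) theta=-3/41 (≈-0.0732)
z_focus = -x_out/theta_out = -(32/41)/(-3/41) = 32/3 ≈ 10.6667
Rounded to 4 decimal places: z = 10.6667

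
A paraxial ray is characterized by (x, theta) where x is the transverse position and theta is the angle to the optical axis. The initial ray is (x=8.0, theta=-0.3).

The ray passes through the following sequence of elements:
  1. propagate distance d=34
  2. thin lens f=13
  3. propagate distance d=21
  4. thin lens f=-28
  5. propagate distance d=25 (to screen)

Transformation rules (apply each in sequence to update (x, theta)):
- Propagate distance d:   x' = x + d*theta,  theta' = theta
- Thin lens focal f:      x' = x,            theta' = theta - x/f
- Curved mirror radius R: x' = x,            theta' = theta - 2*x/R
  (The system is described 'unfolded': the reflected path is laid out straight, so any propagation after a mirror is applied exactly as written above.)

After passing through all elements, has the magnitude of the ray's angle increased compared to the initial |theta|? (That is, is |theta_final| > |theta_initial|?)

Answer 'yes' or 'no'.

Answer: yes

Derivation:
Initial: x=8.0000 theta=-0.3000
After 1 (propagate distance d=34): x=-2.2000 theta=-0.3000
After 2 (thin lens f=13): x=-2.2000 theta=-17/130 (≈-0.1308)
After 3 (propagate distance d=21): x=-643/130 (≈-4.9462) theta=-17/130 (≈-0.1308)
After 4 (thin lens f=-28): x=-643/130 (≈-4.9462) theta=-1119/3640 (≈-0.3074)
After 5 (propagate distance d=25 (to screen)): x=-45979/3640 (≈-12.6316) theta=-1119/3640 (≈-0.3074)
|theta_initial|=0.3000 |theta_final|=1119/3640 (≈0.3074) -> increased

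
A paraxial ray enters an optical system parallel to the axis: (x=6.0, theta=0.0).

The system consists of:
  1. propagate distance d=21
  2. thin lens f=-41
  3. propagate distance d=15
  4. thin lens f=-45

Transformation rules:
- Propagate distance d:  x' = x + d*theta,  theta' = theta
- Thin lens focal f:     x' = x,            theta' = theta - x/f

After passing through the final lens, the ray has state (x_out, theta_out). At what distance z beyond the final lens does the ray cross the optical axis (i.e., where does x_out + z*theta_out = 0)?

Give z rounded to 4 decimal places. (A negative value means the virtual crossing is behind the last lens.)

Initial: x=6.0000 theta=0.0000
After 1 (propagate distance d=21): x=6.0000 theta=0.0000
After 2 (thin lens f=-41): x=6.0000 theta=6/41 (≈0.1463)
After 3 (propagate distance d=15): x=336/41 (≈8.1951) theta=6/41 (≈0.1463)
After 4 (thin lens f=-45): x=336/41 (≈8.1951) theta=202/615 (≈0.3285)
z_focus = -x_out/theta_out = -(336/41)/(202/615) = -2520/101 ≈ -24.9505
Rounded to 4 decimal places: z = -24.9505

Answer: -24.9505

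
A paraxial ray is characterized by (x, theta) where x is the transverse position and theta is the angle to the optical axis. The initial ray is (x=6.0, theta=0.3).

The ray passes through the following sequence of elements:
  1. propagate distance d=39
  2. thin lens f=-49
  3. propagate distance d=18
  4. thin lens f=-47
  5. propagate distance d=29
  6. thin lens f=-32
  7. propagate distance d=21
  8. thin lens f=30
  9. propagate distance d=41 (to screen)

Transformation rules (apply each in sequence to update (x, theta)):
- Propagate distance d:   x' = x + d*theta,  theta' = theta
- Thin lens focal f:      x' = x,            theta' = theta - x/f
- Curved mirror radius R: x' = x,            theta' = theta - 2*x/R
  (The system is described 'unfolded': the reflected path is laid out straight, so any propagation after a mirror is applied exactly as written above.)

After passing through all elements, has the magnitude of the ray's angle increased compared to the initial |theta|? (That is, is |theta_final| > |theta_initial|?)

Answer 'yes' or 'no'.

Answer: yes

Derivation:
Initial: x=6.0000 theta=0.3000
After 1 (propagate distance d=39): x=17.7000 theta=0.3000
After 2 (thin lens f=-49): x=17.7000 theta=162/245 (≈0.6612)
After 3 (propagate distance d=18): x=2901/98 (≈29.6020) theta=162/245 (≈0.6612)
After 4 (thin lens f=-47): x=2901/98 (≈29.6020) theta=29733/23030 (≈1.2911)
After 5 (propagate distance d=29): x=771996/11515 (≈67.0426) theta=29733/23030 (≈1.2911)
After 6 (thin lens f=-32): x=771996/11515 (≈67.0426) theta=311931/92120 (≈3.3861)
After 7 (propagate distance d=21): x=270777/1960 (≈138.1515) theta=311931/92120 (≈3.3861)
After 8 (thin lens f=30): x=270777/1960 (≈138.1515) theta=-160409/131600 (≈-1.2189)
After 9 (propagate distance d=41 (to screen)): x=81227807/921200 (≈88.1761) theta=-160409/131600 (≈-1.2189)
|theta_initial|=0.3000 |theta_final|=160409/131600 (≈1.2189) -> increased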